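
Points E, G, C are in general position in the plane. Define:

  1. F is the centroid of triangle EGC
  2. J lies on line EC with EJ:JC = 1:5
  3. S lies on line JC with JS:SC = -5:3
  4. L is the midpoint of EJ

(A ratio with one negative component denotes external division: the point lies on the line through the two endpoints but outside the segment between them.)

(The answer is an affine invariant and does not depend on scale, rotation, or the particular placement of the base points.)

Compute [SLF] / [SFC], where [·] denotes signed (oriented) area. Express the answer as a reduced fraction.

Set E = (0, 0), G = (1, 0), C = (0, 1); any affine frame gives the same invariant.
1. F is the centroid of triangle EGC ⇒ F = (1/3, 1/3)
2. J lies on line EC with EJ:JC = 1:5 ⇒ J = (0, 1/6)
3. S lies on line JC with JS:SC = -5:3 ⇒ S = (0, 9/4)
4. L is the midpoint of EJ ⇒ L = (0, 1/12)
2·[SLF] = 13/18, 2·[SFC] = -5/12
[SLF]:[SFC] = 13/18:-5/12 = -26/15

[SLF]:[SFC] = -26/15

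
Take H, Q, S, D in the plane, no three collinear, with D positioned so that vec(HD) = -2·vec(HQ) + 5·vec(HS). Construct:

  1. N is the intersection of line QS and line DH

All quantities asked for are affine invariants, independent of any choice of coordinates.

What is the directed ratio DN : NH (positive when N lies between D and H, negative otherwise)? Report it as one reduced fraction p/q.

Work in coordinates with H = (0, 0), Q = (1, 0), S = (0, 1), D = (-2, 5).
1. N is the intersection of line QS and line DH ⇒ N = (-2/3, 5/3)
N = D + t·(H−D) with t = 2/3, so DN:NH = t:(1−t) = 2/3:1/3

DN:NH = 2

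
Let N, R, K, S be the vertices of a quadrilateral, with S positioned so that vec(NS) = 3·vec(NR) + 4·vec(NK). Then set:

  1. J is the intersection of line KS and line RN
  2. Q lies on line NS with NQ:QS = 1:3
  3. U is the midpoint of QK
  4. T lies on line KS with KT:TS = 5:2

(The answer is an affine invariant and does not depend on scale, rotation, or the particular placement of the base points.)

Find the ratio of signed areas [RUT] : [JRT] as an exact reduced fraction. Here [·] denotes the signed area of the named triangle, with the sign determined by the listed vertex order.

Assign N = (0, 0), R = (1, 0), K = (0, 1), S = (3, 4) — the answer is frame-independent, so this choice is without loss of generality.
1. J is the intersection of line KS and line RN ⇒ J = (-1, 0)
2. Q lies on line NS with NQ:QS = 1:3 ⇒ Q = (3/4, 1)
3. U is the midpoint of QK ⇒ U = (3/8, 1)
4. T lies on line KS with KT:TS = 5:2 ⇒ T = (15/7, 22/7)
2·[RUT] = -87/28, 2·[JRT] = 44/7
[RUT]:[JRT] = -87/28:44/7 = -87/176

[RUT]:[JRT] = -87/176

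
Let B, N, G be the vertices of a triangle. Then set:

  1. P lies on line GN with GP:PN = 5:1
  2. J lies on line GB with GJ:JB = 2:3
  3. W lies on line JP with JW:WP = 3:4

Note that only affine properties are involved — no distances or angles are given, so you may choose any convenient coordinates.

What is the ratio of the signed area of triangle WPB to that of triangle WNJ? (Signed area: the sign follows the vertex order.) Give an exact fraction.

[WPB]:[WNJ] = 10

Assign B = (0, 0), N = (1, 0), G = (0, 1) — the answer is frame-independent, so this choice is without loss of generality.
1. P lies on line GN with GP:PN = 5:1 ⇒ P = (5/6, 1/6)
2. J lies on line GB with GJ:JB = 2:3 ⇒ J = (0, 3/5)
3. W lies on line JP with JW:WP = 3:4 ⇒ W = (5/14, 29/70)
2·[WPB] = -2/7, 2·[WNJ] = -1/35
[WPB]:[WNJ] = -2/7:-1/35 = 10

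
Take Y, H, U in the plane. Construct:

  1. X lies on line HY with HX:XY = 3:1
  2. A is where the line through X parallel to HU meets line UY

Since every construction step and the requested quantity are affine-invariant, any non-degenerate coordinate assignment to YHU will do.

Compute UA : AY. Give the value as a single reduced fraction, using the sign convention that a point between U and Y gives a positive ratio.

Choose coordinates Y = (0, 0), H = (1, 0), U = (0, 1).
1. X lies on line HY with HX:XY = 3:1 ⇒ X = (1/4, 0)
2. A is where the line through X parallel to HU meets line UY ⇒ A = (0, 1/4)
A = U + t·(Y−U) with t = 3/4, so UA:AY = t:(1−t) = 3/4:1/4

UA:AY = 3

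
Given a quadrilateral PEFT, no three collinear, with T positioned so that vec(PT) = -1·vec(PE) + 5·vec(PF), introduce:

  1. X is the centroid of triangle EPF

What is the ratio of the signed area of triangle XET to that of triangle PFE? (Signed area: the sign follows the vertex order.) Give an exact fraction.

[XET]:[PFE] = -8/3

Choose coordinates P = (0, 0), E = (1, 0), F = (0, 1), T = (-1, 5).
1. X is the centroid of triangle EPF ⇒ X = (1/3, 1/3)
2·[XET] = 8/3, 2·[PFE] = -1
[XET]:[PFE] = 8/3:-1 = -8/3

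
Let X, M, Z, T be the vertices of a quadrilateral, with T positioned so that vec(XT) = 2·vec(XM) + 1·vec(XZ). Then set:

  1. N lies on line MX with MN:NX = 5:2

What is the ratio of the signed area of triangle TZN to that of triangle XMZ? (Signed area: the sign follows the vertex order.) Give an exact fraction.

[TZN]:[XMZ] = 2

Choose coordinates X = (0, 0), M = (1, 0), Z = (0, 1), T = (2, 1).
1. N lies on line MX with MN:NX = 5:2 ⇒ N = (2/7, 0)
2·[TZN] = 2, 2·[XMZ] = 1
[TZN]:[XMZ] = 2:1 = 2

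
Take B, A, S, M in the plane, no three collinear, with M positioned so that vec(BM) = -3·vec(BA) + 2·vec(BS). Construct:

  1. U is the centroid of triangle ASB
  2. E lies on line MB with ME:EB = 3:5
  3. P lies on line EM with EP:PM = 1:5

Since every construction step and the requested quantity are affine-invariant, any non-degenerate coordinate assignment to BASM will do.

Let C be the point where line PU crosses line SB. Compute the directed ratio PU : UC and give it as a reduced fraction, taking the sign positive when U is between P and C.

Assign B = (0, 0), A = (1, 0), S = (0, 1), M = (-3, 2) — the answer is frame-independent, so this choice is without loss of generality.
1. U is the centroid of triangle ASB ⇒ U = (1/3, 1/3)
2. E lies on line MB with ME:EB = 3:5 ⇒ E = (-15/8, 5/4)
3. P lies on line EM with EP:PM = 1:5 ⇒ P = (-33/16, 11/8)
line PU meets SB at C = (0, 11/23)
U = P + t·(C−P) with t = 115/99, so PU:UC = 115/99:-16/99

PU:UC = -115/16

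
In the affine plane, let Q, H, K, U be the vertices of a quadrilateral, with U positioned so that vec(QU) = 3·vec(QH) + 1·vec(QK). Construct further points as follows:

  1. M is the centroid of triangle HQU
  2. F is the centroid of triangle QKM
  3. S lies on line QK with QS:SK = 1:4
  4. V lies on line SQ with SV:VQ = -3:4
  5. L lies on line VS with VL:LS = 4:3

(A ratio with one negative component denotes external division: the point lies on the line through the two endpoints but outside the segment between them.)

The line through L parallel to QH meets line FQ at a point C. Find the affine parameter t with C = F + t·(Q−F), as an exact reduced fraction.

Work in coordinates with Q = (0, 0), H = (1, 0), K = (0, 1), U = (3, 1).
1. M is the centroid of triangle HQU ⇒ M = (4/3, 1/3)
2. F is the centroid of triangle QKM ⇒ F = (4/9, 4/9)
3. S lies on line QK with QS:SK = 1:4 ⇒ S = (0, 1/5)
4. V lies on line SQ with SV:VQ = -3:4 ⇒ V = (0, 4/5)
5. L lies on line VS with VL:LS = 4:3 ⇒ L = (0, 16/35)
through L parallel to QH: direction (1, 0); meets FQ at C = (16/35, 16/35)
C = F + t·(Q−F) with t = -1/35

t = -1/35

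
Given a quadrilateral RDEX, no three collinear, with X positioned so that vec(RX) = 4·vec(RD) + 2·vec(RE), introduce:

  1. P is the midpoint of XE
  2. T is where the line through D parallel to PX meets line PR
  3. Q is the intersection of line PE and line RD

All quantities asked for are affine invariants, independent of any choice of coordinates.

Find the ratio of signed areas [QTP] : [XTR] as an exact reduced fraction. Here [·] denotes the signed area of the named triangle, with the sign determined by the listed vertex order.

[QTP]:[XTR] = -15

Work in coordinates with R = (0, 0), D = (1, 0), E = (0, 1), X = (4, 2).
1. P is the midpoint of XE ⇒ P = (2, 3/2)
2. T is where the line through D parallel to PX meets line PR ⇒ T = (-1/2, -3/8)
3. Q is the intersection of line PE and line RD ⇒ Q = (-4, 0)
2·[QTP] = 15/2, 2·[XTR] = -1/2
[QTP]:[XTR] = 15/2:-1/2 = -15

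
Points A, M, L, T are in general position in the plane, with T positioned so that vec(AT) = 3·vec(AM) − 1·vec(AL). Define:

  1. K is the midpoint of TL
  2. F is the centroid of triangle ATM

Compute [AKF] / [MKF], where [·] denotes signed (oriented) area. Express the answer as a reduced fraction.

[AKF]:[MKF] = 3

Choose coordinates A = (0, 0), M = (1, 0), L = (0, 1), T = (3, -1).
1. K is the midpoint of TL ⇒ K = (3/2, 0)
2. F is the centroid of triangle ATM ⇒ F = (4/3, -1/3)
2·[AKF] = -1/2, 2·[MKF] = -1/6
[AKF]:[MKF] = -1/2:-1/6 = 3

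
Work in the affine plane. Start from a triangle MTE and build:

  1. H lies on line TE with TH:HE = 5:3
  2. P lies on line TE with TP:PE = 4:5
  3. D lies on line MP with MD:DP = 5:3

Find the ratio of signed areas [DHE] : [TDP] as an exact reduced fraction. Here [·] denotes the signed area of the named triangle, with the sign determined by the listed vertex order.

[DHE]:[TDP] = -27/32

Assign M = (0, 0), T = (1, 0), E = (0, 1) — the answer is frame-independent, so this choice is without loss of generality.
1. H lies on line TE with TH:HE = 5:3 ⇒ H = (3/8, 5/8)
2. P lies on line TE with TP:PE = 4:5 ⇒ P = (5/9, 4/9)
3. D lies on line MP with MD:DP = 5:3 ⇒ D = (25/72, 5/18)
2·[DHE] = 9/64, 2·[TDP] = -1/6
[DHE]:[TDP] = 9/64:-1/6 = -27/32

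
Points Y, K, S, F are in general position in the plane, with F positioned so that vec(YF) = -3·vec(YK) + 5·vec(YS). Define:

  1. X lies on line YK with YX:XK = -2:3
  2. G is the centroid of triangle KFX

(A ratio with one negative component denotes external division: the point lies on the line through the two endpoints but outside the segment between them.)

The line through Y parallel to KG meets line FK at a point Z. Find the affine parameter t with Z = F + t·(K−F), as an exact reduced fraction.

Set Y = (0, 0), K = (1, 0), S = (0, 1), F = (-3, 5); any affine frame gives the same invariant.
1. X lies on line YK with YX:XK = -2:3 ⇒ X = (-2, 0)
2. G is the centroid of triangle KFX ⇒ G = (-4/3, 5/3)
through Y parallel to KG: direction (-7/3, 5/3); meets FK at Z = (7/3, -5/3)
Z = F + t·(K−F) with t = 4/3

t = 4/3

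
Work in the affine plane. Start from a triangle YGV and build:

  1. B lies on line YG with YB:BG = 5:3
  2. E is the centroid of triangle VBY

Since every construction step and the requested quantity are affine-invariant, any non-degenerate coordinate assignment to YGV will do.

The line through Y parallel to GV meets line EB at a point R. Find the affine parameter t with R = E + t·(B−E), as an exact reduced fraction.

t = -13/2

Set Y = (0, 0), G = (1, 0), V = (0, 1); any affine frame gives the same invariant.
1. B lies on line YG with YB:BG = 5:3 ⇒ B = (5/8, 0)
2. E is the centroid of triangle VBY ⇒ E = (5/24, 1/3)
through Y parallel to GV: direction (-1, 1); meets EB at R = (-5/2, 5/2)
R = E + t·(B−E) with t = -13/2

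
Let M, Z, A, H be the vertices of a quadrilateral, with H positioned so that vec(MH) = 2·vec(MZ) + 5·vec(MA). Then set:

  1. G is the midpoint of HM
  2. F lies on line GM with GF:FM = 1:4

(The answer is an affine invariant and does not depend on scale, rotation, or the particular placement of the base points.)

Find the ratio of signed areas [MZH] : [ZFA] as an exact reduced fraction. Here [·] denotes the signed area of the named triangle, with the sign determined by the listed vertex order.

[MZH]:[ZFA] = 25/9

Set M = (0, 0), Z = (1, 0), A = (0, 1), H = (2, 5); any affine frame gives the same invariant.
1. G is the midpoint of HM ⇒ G = (1, 5/2)
2. F lies on line GM with GF:FM = 1:4 ⇒ F = (4/5, 2)
2·[MZH] = 5, 2·[ZFA] = 9/5
[MZH]:[ZFA] = 5:9/5 = 25/9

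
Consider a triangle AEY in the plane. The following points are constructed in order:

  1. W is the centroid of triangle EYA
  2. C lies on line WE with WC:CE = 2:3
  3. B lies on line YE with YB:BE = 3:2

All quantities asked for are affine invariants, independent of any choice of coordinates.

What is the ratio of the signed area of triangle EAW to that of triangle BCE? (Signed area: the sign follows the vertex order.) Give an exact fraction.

[EAW]:[BCE] = -25/6

Choose coordinates A = (0, 0), E = (1, 0), Y = (0, 1).
1. W is the centroid of triangle EYA ⇒ W = (1/3, 1/3)
2. C lies on line WE with WC:CE = 2:3 ⇒ C = (3/5, 1/5)
3. B lies on line YE with YB:BE = 3:2 ⇒ B = (3/5, 2/5)
2·[EAW] = -1/3, 2·[BCE] = 2/25
[EAW]:[BCE] = -1/3:2/25 = -25/6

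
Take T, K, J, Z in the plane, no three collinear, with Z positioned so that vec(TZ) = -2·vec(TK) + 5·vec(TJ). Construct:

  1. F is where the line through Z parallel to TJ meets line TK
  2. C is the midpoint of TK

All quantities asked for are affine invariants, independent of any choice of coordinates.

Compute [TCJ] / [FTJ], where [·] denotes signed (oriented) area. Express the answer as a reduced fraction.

[TCJ]:[FTJ] = 1/4

Assign T = (0, 0), K = (1, 0), J = (0, 1), Z = (-2, 5) — the answer is frame-independent, so this choice is without loss of generality.
1. F is where the line through Z parallel to TJ meets line TK ⇒ F = (-2, 0)
2. C is the midpoint of TK ⇒ C = (1/2, 0)
2·[TCJ] = 1/2, 2·[FTJ] = 2
[TCJ]:[FTJ] = 1/2:2 = 1/4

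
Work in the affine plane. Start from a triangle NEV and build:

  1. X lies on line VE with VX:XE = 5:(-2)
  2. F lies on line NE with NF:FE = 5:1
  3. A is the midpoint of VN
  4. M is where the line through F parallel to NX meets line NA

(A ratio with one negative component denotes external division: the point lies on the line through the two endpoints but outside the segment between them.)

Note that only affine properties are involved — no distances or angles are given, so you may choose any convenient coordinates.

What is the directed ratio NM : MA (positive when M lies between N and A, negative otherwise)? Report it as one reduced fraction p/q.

Assign N = (0, 0), E = (1, 0), V = (0, 1) — the answer is frame-independent, so this choice is without loss of generality.
1. X lies on line VE with VX:XE = 5:(-2) ⇒ X = (5/3, -2/3)
2. F lies on line NE with NF:FE = 5:1 ⇒ F = (5/6, 0)
3. A is the midpoint of VN ⇒ A = (0, 1/2)
4. M is where the line through F parallel to NX meets line NA ⇒ M = (0, 1/3)
M = N + t·(A−N) with t = 2/3, so NM:MA = t:(1−t) = 2/3:1/3

NM:MA = 2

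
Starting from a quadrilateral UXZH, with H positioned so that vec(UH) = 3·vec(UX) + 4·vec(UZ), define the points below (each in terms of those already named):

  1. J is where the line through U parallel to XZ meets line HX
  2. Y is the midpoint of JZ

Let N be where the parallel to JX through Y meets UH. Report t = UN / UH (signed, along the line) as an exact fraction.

Work in coordinates with U = (0, 0), X = (1, 0), Z = (0, 1), H = (3, 4).
1. J is where the line through U parallel to XZ meets line HX ⇒ J = (2/3, -2/3)
2. Y is the midpoint of JZ ⇒ Y = (1/3, 1/6)
through Y parallel to JX: direction (1/3, 2/3); meets UH at N = (3/4, 1)
N = U + t·(H−U) with t = 1/4

t = 1/4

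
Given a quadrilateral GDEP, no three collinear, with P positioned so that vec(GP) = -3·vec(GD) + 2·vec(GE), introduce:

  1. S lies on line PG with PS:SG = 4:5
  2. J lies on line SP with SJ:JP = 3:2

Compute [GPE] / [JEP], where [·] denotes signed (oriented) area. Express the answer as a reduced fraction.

Work in coordinates with G = (0, 0), D = (1, 0), E = (0, 1), P = (-3, 2).
1. S lies on line PG with PS:SG = 4:5 ⇒ S = (-5/3, 10/9)
2. J lies on line SP with SJ:JP = 3:2 ⇒ J = (-37/15, 74/45)
2·[GPE] = -3, 2·[JEP] = 8/15
[GPE]:[JEP] = -3:8/15 = -45/8

[GPE]:[JEP] = -45/8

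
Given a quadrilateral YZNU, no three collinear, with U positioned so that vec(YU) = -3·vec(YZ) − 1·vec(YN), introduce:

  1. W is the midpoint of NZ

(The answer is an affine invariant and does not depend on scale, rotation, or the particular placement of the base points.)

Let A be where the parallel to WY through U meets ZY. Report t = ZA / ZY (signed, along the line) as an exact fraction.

Set Y = (0, 0), Z = (1, 0), N = (0, 1), U = (-3, -1); any affine frame gives the same invariant.
1. W is the midpoint of NZ ⇒ W = (1/2, 1/2)
through U parallel to WY: direction (-1/2, -1/2); meets ZY at A = (-2, 0)
A = Z + t·(Y−Z) with t = 3

t = 3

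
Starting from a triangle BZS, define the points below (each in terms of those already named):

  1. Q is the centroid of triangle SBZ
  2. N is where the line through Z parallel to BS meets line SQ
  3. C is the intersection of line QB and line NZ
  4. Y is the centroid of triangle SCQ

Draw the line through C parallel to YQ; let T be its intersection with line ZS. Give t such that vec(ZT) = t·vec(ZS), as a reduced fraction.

Set B = (0, 0), Z = (1, 0), S = (0, 1); any affine frame gives the same invariant.
1. Q is the centroid of triangle SBZ ⇒ Q = (1/3, 1/3)
2. N is where the line through Z parallel to BS meets line SQ ⇒ N = (1, -1)
3. C is the intersection of line QB and line NZ ⇒ C = (1, 1)
4. Y is the centroid of triangle SCQ ⇒ Y = (4/9, 7/9)
through C parallel to YQ: direction (-1/9, -4/9); meets ZS at T = (4/5, 1/5)
T = Z + t·(S−Z) with t = 1/5

t = 1/5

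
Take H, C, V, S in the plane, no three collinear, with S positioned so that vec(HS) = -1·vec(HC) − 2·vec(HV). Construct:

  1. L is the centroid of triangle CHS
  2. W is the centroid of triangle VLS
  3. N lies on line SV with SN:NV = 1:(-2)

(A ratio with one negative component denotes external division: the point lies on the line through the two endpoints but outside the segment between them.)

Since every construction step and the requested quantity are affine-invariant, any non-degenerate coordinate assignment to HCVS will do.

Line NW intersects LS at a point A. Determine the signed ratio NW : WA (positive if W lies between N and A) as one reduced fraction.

Work in coordinates with H = (0, 0), C = (1, 0), V = (0, 1), S = (-1, -2).
1. L is the centroid of triangle CHS ⇒ L = (0, -2/3)
2. W is the centroid of triangle VLS ⇒ W = (-1/3, -5/9)
3. N lies on line SV with SN:NV = 1:(-2) ⇒ N = (-2, -5)
line NW meets LS at A = (-3/4, -5/3)
W = N + t·(A−N) with t = 4/3, so NW:WA = 4/3:-1/3

NW:WA = -4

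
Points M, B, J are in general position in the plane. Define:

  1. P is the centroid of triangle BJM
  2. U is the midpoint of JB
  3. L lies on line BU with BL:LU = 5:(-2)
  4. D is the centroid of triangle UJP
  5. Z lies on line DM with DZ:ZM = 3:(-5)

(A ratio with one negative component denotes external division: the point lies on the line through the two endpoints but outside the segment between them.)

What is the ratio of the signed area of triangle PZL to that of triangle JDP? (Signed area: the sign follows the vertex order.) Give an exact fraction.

[PZL]:[JDP] = -41/6

Work in coordinates with M = (0, 0), B = (1, 0), J = (0, 1).
1. P is the centroid of triangle BJM ⇒ P = (1/3, 1/3)
2. U is the midpoint of JB ⇒ U = (1/2, 1/2)
3. L lies on line BU with BL:LU = 5:(-2) ⇒ L = (1/6, 5/6)
4. D is the centroid of triangle UJP ⇒ D = (5/18, 11/18)
5. Z lies on line DM with DZ:ZM = 3:(-5) ⇒ Z = (25/36, 55/36)
2·[PZL] = 41/108, 2·[JDP] = -1/18
[PZL]:[JDP] = 41/108:-1/18 = -41/6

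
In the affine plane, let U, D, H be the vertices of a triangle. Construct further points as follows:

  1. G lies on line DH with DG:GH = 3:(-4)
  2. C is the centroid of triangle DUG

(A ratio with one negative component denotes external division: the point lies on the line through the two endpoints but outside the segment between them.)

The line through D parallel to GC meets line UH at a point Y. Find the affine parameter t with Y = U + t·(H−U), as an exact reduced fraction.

t = 6/7

Choose coordinates U = (0, 0), D = (1, 0), H = (0, 1).
1. G lies on line DH with DG:GH = 3:(-4) ⇒ G = (4, -3)
2. C is the centroid of triangle DUG ⇒ C = (5/3, -1)
through D parallel to GC: direction (-7/3, 2); meets UH at Y = (0, 6/7)
Y = U + t·(H−U) with t = 6/7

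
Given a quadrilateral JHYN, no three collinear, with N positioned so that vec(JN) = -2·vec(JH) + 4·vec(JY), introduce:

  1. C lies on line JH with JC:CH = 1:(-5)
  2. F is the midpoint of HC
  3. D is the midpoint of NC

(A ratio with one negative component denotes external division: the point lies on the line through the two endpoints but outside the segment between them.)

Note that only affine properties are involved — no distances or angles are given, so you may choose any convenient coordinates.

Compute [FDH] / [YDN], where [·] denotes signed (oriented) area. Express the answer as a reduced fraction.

Assign J = (0, 0), H = (1, 0), Y = (0, 1), N = (-2, 4) — the answer is frame-independent, so this choice is without loss of generality.
1. C lies on line JH with JC:CH = 1:(-5) ⇒ C = (-1/4, 0)
2. F is the midpoint of HC ⇒ F = (3/8, 0)
3. D is the midpoint of NC ⇒ D = (-9/8, 2)
2·[FDH] = -5/4, 2·[YDN] = -11/8
[FDH]:[YDN] = -5/4:-11/8 = 10/11

[FDH]:[YDN] = 10/11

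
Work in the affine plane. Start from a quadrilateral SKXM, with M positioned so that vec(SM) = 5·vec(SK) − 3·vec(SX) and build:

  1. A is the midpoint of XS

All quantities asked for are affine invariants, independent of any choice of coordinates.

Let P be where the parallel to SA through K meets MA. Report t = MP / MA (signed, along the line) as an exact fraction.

Assign S = (0, 0), K = (1, 0), X = (0, 1), M = (5, -3) — the answer is frame-independent, so this choice is without loss of generality.
1. A is the midpoint of XS ⇒ A = (0, 1/2)
through K parallel to SA: direction (0, 1/2); meets MA at P = (1, -1/5)
P = M + t·(A−M) with t = 4/5

t = 4/5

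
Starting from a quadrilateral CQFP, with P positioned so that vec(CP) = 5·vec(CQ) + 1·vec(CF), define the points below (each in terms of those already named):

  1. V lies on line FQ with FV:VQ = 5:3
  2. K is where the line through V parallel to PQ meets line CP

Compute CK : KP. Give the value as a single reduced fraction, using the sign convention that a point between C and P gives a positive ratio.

Set C = (0, 0), Q = (1, 0), F = (0, 1), P = (5, 1); any affine frame gives the same invariant.
1. V lies on line FQ with FV:VQ = 5:3 ⇒ V = (5/8, 3/8)
2. K is where the line through V parallel to PQ meets line CP ⇒ K = (-35/8, -7/8)
K = C + t·(P−C) with t = -7/8, so CK:KP = t:(1−t) = -7/8:15/8

CK:KP = -7/15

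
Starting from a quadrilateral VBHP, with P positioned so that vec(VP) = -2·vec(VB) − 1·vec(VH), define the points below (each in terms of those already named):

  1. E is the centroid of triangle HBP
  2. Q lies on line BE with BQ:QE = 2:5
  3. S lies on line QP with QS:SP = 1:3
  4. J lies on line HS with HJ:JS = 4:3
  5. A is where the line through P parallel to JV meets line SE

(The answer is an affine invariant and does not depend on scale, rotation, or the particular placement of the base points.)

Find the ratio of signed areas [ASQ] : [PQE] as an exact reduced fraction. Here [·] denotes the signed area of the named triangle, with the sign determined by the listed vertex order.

Assign V = (0, 0), B = (1, 0), H = (0, 1), P = (-2, -1) — the answer is frame-independent, so this choice is without loss of generality.
1. E is the centroid of triangle HBP ⇒ E = (-1/3, 0)
2. Q lies on line BE with BQ:QE = 2:5 ⇒ Q = (13/21, 0)
3. S lies on line QP with QS:SP = 1:3 ⇒ S = (-1/28, -1/4)
4. J lies on line HS with HJ:JS = 4:3 ⇒ J = (-1/49, 2/7)
5. A is where the line through P parallel to JV meets line SE ⇒ A = (-718/329, 73/47)
2·[ASQ] = 565/329, 2·[PQE] = 20/21
[ASQ]:[PQE] = 565/329:20/21 = 339/188

[ASQ]:[PQE] = 339/188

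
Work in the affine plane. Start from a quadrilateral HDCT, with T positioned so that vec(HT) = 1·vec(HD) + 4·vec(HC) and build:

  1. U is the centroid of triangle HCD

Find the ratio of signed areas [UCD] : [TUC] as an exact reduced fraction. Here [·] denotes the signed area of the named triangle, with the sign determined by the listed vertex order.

[UCD]:[TUC] = 1/5

Work in coordinates with H = (0, 0), D = (1, 0), C = (0, 1), T = (1, 4).
1. U is the centroid of triangle HCD ⇒ U = (1/3, 1/3)
2·[UCD] = -1/3, 2·[TUC] = -5/3
[UCD]:[TUC] = -1/3:-5/3 = 1/5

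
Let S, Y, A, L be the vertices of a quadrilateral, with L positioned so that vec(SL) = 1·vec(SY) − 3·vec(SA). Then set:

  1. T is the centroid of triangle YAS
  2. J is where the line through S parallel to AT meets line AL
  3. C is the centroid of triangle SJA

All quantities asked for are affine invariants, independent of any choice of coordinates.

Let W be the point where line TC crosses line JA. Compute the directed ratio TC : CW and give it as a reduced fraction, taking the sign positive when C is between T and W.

Set S = (0, 0), Y = (1, 0), A = (0, 1), L = (1, -3); any affine frame gives the same invariant.
1. T is the centroid of triangle YAS ⇒ T = (1/3, 1/3)
2. J is where the line through S parallel to AT meets line AL ⇒ J = (1/2, -1)
3. C is the centroid of triangle SJA ⇒ C = (1/6, 0)
line TC meets JA at W = (2/9, 1/9)
C = T + t·(W−T) with t = 3/2, so TC:CW = 3/2:-1/2

TC:CW = -3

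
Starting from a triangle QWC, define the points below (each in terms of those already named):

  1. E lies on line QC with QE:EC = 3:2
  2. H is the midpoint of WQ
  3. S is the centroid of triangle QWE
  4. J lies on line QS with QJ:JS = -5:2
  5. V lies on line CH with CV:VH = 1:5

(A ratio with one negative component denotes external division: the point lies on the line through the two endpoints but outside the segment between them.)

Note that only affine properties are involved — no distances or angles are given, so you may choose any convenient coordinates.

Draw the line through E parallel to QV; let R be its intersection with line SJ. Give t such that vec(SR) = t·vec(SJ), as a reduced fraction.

t = -84/47

Work in coordinates with Q = (0, 0), W = (1, 0), C = (0, 1).
1. E lies on line QC with QE:EC = 3:2 ⇒ E = (0, 3/5)
2. H is the midpoint of WQ ⇒ H = (1/2, 0)
3. S is the centroid of triangle QWE ⇒ S = (1/3, 1/5)
4. J lies on line QS with QJ:JS = -5:2 ⇒ J = (5/9, 1/3)
5. V lies on line CH with CV:VH = 1:5 ⇒ V = (1/12, 5/6)
through E parallel to QV: direction (1/12, 5/6); meets SJ at R = (-3/47, -9/235)
R = S + t·(J−S) with t = -84/47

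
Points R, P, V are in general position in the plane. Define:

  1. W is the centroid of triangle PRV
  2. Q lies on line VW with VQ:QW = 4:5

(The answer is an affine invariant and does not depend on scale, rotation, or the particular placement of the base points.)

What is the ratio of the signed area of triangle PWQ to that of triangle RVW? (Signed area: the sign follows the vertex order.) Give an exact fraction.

[PWQ]:[RVW] = 5/9

Choose coordinates R = (0, 0), P = (1, 0), V = (0, 1).
1. W is the centroid of triangle PRV ⇒ W = (1/3, 1/3)
2. Q lies on line VW with VQ:QW = 4:5 ⇒ Q = (4/27, 19/27)
2·[PWQ] = -5/27, 2·[RVW] = -1/3
[PWQ]:[RVW] = -5/27:-1/3 = 5/9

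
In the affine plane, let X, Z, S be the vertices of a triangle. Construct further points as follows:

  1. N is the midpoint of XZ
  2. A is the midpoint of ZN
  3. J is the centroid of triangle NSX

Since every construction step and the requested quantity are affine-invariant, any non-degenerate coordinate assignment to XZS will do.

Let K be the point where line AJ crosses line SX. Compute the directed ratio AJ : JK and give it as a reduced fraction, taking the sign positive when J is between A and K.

AJ:JK = 7/2

Assign X = (0, 0), Z = (1, 0), S = (0, 1) — the answer is frame-independent, so this choice is without loss of generality.
1. N is the midpoint of XZ ⇒ N = (1/2, 0)
2. A is the midpoint of ZN ⇒ A = (3/4, 0)
3. J is the centroid of triangle NSX ⇒ J = (1/6, 1/3)
line AJ meets SX at K = (0, 3/7)
J = A + t·(K−A) with t = 7/9, so AJ:JK = 7/9:2/9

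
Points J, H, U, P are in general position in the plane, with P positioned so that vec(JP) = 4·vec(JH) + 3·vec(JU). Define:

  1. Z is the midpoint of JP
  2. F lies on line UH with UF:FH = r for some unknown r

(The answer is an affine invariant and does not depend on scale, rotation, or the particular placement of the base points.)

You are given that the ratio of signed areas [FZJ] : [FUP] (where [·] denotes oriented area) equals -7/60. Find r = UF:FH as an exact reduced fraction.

r = 5/2

Set J = (0, 0), H = (1, 0), U = (0, 1), P = (4, 3); any affine frame gives the same invariant.
1. Z is the midpoint of JP ⇒ Z = (2, 3/2)
2. With UF:FH = r, write λ = r/(r+1) so F = U + λ·(H−U); F is affine-linear in λ
Every point depending on F is an affine combination of F and λ-independent points, so each such coordinate is linear in λ; the λ² term in each signed area is a multiple of (H−U)×(H−U) = 0, so 2·[FZJ] and 2·[FUP] are each linear in λ. Evaluating at λ=0 and λ=1:
  2·[FZJ] = 7/2·λ − 2,   2·[FUP] = -6·λ
So [FZJ]:[FUP] = (7/2·λ − 2) / (-6·λ). Setting this equal to -7/60:
  7/2·λ − 2 = -7/60·(-6·λ)  ⇒  λ = 5/7
Then r = λ/(1−λ) = (5/7)/(2/7) = 5/2. Check: with r = 5/2, F = (5/7, 2/7) and [FZJ]:[FUP] = -7/60 as required.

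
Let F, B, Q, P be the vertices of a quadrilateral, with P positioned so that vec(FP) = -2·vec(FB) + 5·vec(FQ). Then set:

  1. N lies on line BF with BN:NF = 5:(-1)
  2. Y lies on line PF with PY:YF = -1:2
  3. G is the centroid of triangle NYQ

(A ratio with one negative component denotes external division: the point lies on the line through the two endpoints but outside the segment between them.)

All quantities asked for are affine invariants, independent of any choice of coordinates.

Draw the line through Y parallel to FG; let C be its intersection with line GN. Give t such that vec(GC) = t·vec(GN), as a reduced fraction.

t = 6/11

Set F = (0, 0), B = (1, 0), Q = (0, 1), P = (-2, 5); any affine frame gives the same invariant.
1. N lies on line BF with BN:NF = 5:(-1) ⇒ N = (-1/4, 0)
2. Y lies on line PF with PY:YF = -1:2 ⇒ Y = (-4, 10)
3. G is the centroid of triangle NYQ ⇒ G = (-17/12, 11/3)
through Y parallel to FG: direction (-17/12, 11/3); meets GN at C = (-103/132, 5/3)
C = G + t·(N−G) with t = 6/11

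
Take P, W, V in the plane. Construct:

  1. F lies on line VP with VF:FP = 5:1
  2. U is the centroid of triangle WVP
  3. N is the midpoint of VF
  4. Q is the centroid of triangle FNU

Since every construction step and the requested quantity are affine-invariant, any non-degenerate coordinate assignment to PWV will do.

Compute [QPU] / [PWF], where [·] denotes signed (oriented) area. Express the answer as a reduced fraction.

Set P = (0, 0), W = (1, 0), V = (0, 1); any affine frame gives the same invariant.
1. F lies on line VP with VF:FP = 5:1 ⇒ F = (0, 1/6)
2. U is the centroid of triangle WVP ⇒ U = (1/3, 1/3)
3. N is the midpoint of VF ⇒ N = (0, 7/12)
4. Q is the centroid of triangle FNU ⇒ Q = (1/9, 13/36)
2·[QPU] = 1/12, 2·[PWF] = 1/6
[QPU]:[PWF] = 1/12:1/6 = 1/2

[QPU]:[PWF] = 1/2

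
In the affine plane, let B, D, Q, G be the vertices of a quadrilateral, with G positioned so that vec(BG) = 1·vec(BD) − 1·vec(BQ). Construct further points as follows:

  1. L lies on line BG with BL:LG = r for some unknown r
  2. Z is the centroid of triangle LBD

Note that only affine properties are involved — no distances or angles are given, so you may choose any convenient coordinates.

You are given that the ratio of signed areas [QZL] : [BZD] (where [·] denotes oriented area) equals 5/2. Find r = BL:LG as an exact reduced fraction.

r = -2/5

Work in coordinates with B = (0, 0), D = (1, 0), Q = (0, 1), G = (1, -1).
1. With BL:LG = r, write λ = r/(r+1) so L = B + λ·(G−B); L is affine-linear in λ
2. Z is the centroid of triangle LBD ⇒ Z is an affine combination of earlier points and hence also affine-linear in λ
Every point depending on L is an affine combination of L and λ-independent points, so each such coordinate is linear in λ; the λ² term in each signed area is a multiple of (G−B)×(G−B) = 0, so 2·[QZL] and 2·[BZD] are each linear in λ. Evaluating at λ=0 and λ=1:
  2·[QZL] = 1/3·λ − 1/3,   2·[BZD] = 1/3·λ
So [QZL]:[BZD] = (1/3·λ − 1/3) / (1/3·λ). Setting this equal to 5/2:
  1/3·λ − 1/3 = 5/2·(1/3·λ)  ⇒  λ = -2/3
Then r = λ/(1−λ) = (-2/3)/(5/3) = -2/5. Check: with r = -2/5, L = (-2/3, 2/3) and [QZL]:[BZD] = 5/2 as required.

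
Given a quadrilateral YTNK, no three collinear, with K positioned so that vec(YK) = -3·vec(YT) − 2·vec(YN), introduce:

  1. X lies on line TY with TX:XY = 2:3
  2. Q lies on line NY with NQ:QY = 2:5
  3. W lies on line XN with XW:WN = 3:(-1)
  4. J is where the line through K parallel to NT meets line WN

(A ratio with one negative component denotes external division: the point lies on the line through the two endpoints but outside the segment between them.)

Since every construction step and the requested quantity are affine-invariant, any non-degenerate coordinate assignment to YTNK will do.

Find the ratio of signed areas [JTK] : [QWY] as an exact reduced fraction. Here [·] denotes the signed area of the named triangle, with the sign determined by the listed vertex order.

Assign Y = (0, 0), T = (1, 0), N = (0, 1), K = (-3, -2) — the answer is frame-independent, so this choice is without loss of generality.
1. X lies on line TY with TX:XY = 2:3 ⇒ X = (3/5, 0)
2. Q lies on line NY with NQ:QY = 2:5 ⇒ Q = (0, 5/7)
3. W lies on line XN with XW:WN = 3:(-1) ⇒ W = (-3/10, 3/2)
4. J is where the line through K parallel to NT meets line WN ⇒ J = (9, -14)
2·[JTK] = 72, 2·[QWY] = 3/14
[JTK]:[QWY] = 72:3/14 = 336

[JTK]:[QWY] = 336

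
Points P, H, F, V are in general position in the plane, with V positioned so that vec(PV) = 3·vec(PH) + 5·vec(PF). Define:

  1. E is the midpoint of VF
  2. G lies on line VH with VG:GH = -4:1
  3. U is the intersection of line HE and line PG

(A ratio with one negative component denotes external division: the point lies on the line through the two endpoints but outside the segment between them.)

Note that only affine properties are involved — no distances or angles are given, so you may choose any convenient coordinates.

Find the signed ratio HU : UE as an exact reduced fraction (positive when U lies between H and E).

Assign P = (0, 0), H = (1, 0), F = (0, 1), V = (3, 5) — the answer is frame-independent, so this choice is without loss of generality.
1. E is the midpoint of VF ⇒ E = (3/2, 3)
2. G lies on line VH with VG:GH = -4:1 ⇒ G = (1/3, -5/3)
3. U is the intersection of line HE and line PG ⇒ U = (6/11, -30/11)
U = H + t·(E−H) with t = -10/11, so HU:UE = t:(1−t) = -10/11:21/11

HU:UE = -10/21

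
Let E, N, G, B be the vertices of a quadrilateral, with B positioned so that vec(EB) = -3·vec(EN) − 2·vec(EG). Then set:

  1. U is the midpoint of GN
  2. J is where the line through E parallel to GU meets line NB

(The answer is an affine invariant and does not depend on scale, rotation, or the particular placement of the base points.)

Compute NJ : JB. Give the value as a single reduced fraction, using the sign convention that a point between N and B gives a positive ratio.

Work in coordinates with E = (0, 0), N = (1, 0), G = (0, 1), B = (-3, -2).
1. U is the midpoint of GN ⇒ U = (1/2, 1/2)
2. J is where the line through E parallel to GU meets line NB ⇒ J = (1/3, -1/3)
J = N + t·(B−N) with t = 1/6, so NJ:JB = t:(1−t) = 1/6:5/6

NJ:JB = 1/5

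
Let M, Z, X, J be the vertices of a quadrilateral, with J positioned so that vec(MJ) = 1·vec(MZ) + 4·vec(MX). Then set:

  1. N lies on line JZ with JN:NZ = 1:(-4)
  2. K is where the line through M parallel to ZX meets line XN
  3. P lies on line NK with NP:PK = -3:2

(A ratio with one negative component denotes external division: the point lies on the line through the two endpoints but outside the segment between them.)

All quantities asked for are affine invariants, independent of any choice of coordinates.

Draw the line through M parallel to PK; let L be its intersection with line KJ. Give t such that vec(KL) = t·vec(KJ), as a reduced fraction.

Choose coordinates M = (0, 0), Z = (1, 0), X = (0, 1), J = (1, 4).
1. N lies on line JZ with JN:NZ = 1:(-4) ⇒ N = (1, 16/3)
2. K is where the line through M parallel to ZX meets line XN ⇒ K = (-3/16, 3/16)
3. P lies on line NK with NP:PK = -3:2 ⇒ P = (-41/16, -485/48)
through M parallel to PK: direction (19/8, 247/24); meets KJ at L = (45/64, 195/64)
L = K + t·(J−K) with t = 3/4

t = 3/4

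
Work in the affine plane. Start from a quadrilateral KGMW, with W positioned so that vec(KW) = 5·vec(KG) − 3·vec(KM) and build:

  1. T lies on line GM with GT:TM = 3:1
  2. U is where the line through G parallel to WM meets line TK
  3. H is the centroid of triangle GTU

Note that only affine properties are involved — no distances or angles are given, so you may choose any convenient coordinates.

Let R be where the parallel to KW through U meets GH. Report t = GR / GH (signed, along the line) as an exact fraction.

Set K = (0, 0), G = (1, 0), M = (0, 1), W = (5, -3); any affine frame gives the same invariant.
1. T lies on line GM with GT:TM = 3:1 ⇒ T = (1/4, 3/4)
2. U is where the line through G parallel to WM meets line TK ⇒ U = (4/19, 12/19)
3. H is the centroid of triangle GTU ⇒ H = (37/76, 35/76)
through U parallel to KW: direction (5, -3); meets GH at R = (517/1102, 525/1102)
R = G + t·(H−G) with t = 30/29

t = 30/29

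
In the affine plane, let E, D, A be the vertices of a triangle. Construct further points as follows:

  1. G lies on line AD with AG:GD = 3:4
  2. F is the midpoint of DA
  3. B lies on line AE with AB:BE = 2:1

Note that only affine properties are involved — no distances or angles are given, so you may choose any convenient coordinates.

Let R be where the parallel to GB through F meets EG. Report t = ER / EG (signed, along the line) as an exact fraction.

Choose coordinates E = (0, 0), D = (1, 0), A = (0, 1).
1. G lies on line AD with AG:GD = 3:4 ⇒ G = (3/7, 4/7)
2. F is the midpoint of DA ⇒ F = (1/2, 1/2)
3. B lies on line AE with AB:BE = 2:1 ⇒ B = (0, 1/3)
through F parallel to GB: direction (-3/7, -5/21); meets EG at R = (2/7, 8/21)
R = E + t·(G−E) with t = 2/3

t = 2/3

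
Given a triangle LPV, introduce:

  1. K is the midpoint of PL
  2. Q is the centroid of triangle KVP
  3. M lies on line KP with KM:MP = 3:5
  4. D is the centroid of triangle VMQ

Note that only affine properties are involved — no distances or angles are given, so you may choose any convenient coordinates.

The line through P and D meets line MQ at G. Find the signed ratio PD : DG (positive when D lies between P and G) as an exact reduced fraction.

Assign L = (0, 0), P = (1, 0), V = (0, 1) — the answer is frame-independent, so this choice is without loss of generality.
1. K is the midpoint of PL ⇒ K = (1/2, 0)
2. Q is the centroid of triangle KVP ⇒ Q = (1/2, 1/3)
3. M lies on line KP with KM:MP = 3:5 ⇒ M = (11/16, 0)
4. D is the centroid of triangle VMQ ⇒ D = (19/48, 4/9)
line PD meets MQ at G = (127/272, 20/51)
D = P + t·(G−P) with t = 17/15, so PD:DG = 17/15:-2/15

PD:DG = -17/2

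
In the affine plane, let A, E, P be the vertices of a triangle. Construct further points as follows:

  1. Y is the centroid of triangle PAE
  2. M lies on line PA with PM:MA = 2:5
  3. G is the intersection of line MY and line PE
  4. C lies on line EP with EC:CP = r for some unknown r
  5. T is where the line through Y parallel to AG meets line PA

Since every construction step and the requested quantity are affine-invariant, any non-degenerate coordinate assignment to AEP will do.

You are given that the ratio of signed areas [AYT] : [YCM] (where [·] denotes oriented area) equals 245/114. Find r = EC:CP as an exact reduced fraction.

Choose coordinates A = (0, 0), E = (1, 0), P = (0, 1).
1. Y is the centroid of triangle PAE ⇒ Y = (1/3, 1/3)
2. M lies on line PA with PM:MA = 2:5 ⇒ M = (0, 5/7)
3. G is the intersection of line MY and line PE ⇒ G = (-2, 3)
4. With EC:CP = r, write λ = r/(r+1) so C = E + λ·(P−E); C is affine-linear in λ
5. T is where the line through Y parallel to AG meets line PA ⇒ T = (0, 5/6)
Every point depending on C is an affine combination of C and λ-independent points, so each such coordinate is linear in λ; the λ² term in each signed area is a multiple of (P−E)×(P−E) = 0, so 2·[AYT] and 2·[YCM] are each linear in λ. Evaluating at λ=0 and λ=1:
  2·[AYT] = 5/18,   2·[YCM] = -1/21·λ + 1/7
So [AYT]:[YCM] = (5/18) / (-1/21·λ + 1/7). Setting this equal to 245/114:
  5/18 = 245/114·(-1/21·λ + 1/7)  ⇒  λ = 2/7
Then r = λ/(1−λ) = (2/7)/(5/7) = 2/5. Check: with r = 2/5, C = (5/7, 2/7) and [AYT]:[YCM] = 245/114 as required.

r = 2/5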